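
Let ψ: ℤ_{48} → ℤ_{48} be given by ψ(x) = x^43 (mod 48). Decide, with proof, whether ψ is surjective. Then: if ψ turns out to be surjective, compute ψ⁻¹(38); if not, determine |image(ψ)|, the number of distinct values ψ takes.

27

ψ(0) = 0^43 = 0.
ψ(6): Repeated squaring mod 48: 6^1 ≡ 6, 6^2 ≡ 6² = 36, 6^4 ≡ 36² = 1296 ≡ 0, 6^8 ≡ 0² = 0, 6^16 ≡ 0² = 0, 6^32 ≡ 0² = 0. Since 43 = 32 + 8 + 2 + 1, 6^43 ≡ 0·0·36·6: 0·0 = 0, then 0·36 = 0, then 0·6 = 0. So 6^43 ≡ 0 (mod 48).
So ψ(0) = ψ(6) = 0 while 0 ≠ 6, so ψ is not injective.
A non-injective map from the 48-element set ℤ_{48} to itself takes at most 47 distinct values, so it cannot be surjective. Therefore ψ is not surjective.
Since ψ is not surjective, we determine |image(ψ)|. Computing x^43 mod 48 for each x (by repeated squaring, reducing mod 48 at every step), the values ψ(0), ψ(1), …, ψ(47) are: 0, 1, 32, 27, 16, 29, 0, 7, 32, 9, 16, 35, 0, 37, 32, 15, 16, 17, 0, 43, 32, 45, 16, 23, 0, 25, 32, 3, 16, 5, 0, 31, 32, 33, 16, 11, 0, 13, 32, 39, 16, 41, 0, 19, 32, 21, 16, 47.
The distinct values are {0, 1, 3, 5, 7, 9, 11, 13, 15, 16, 17, 19, 21, 23, 25, 27, 29, 31, 32, 33, 35, 37, 39, 41, 43, 45, 47}; there are 27 of them.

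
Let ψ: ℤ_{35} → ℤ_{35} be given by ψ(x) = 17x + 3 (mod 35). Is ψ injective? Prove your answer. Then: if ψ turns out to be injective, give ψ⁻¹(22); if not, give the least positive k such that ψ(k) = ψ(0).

32

If ψ(s) = ψ(t), then 17s ≡ 17t (mod 35). Because gcd(17, 35) = 1, we may cancel 17 to get s ≡ t (mod 35).
So ψ is injective.
We now compute 17⁻¹ mod 35 explicitly. Euclid's algorithm: 35 = 2·17 + 1; back-substituting gives 1 = 33·17 − 16·35, so 17⁻¹ ≡ 33 (mod 35).
Since ψ is injective, we compute ψ⁻¹(22): solve 17x + 3 ≡ 22 (mod 35), i.e. 17x ≡ 19 (mod 35).
Multiplying by 17⁻¹ = 33 gives x ≡ 33·19 = 627 = 17·35 + 32 ≡ 32 (mod 35).
Check: ψ(32) = 17·32 + 3 = 547 = 15·35 + 22 ≡ 22 (mod 35).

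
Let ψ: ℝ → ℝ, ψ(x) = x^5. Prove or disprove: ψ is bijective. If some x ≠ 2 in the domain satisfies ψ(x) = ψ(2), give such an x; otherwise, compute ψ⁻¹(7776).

On ℝ, x ↦ x^5 is strictly increasing (injective) and for any y ∈ ℝ the 5th root y^{1/5} lies in ℝ (surjective). So ψ is bijective.
Since x ↦ x^5 is strictly increasing on ℝ, it is injective there, so no x ≠ 2 in the domain has ψ(x) = ψ(2). We therefore compute ψ⁻¹(7776) = 7776^{1/5} = 6 (indeed 6^5 = 7776).

6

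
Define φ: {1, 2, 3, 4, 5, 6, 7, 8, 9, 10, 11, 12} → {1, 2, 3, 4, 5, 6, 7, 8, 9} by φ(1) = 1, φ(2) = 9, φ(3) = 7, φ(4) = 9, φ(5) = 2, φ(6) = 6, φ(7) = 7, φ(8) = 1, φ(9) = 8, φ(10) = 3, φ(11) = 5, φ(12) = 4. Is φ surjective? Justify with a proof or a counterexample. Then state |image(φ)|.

9

Every element of the codomain has a preimage: 1 = φ(1), 2 = φ(5), 3 = φ(10), 4 = φ(12), 5 = φ(11), 6 = φ(6), 7 = φ(3), 8 = φ(9), 9 = φ(2).
So φ is surjective.
The image of φ is {1, 2, 3, 4, 5, 6, 7, 8, 9}, which has 9 elements.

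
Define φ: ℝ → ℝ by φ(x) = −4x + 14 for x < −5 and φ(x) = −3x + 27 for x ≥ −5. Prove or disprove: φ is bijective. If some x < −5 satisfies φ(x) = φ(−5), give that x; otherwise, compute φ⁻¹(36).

Both pieces are strictly decreasing (slopes −4 and −3), so each is injective on its own interval.
The left piece maps (−∞, −5) onto (34, ∞); the right piece maps [−5, ∞) onto (−∞, 42].
These images overlap. In particular φ(−5) = 42 (right piece), and solving −4x + 14 = 42 on the left piece gives x = −7 < −5.
So φ(−7) = φ(−5) with −7 ≠ −5, and φ is not injective, hence not bijective. This x = −7 is the requested value below −5.

-7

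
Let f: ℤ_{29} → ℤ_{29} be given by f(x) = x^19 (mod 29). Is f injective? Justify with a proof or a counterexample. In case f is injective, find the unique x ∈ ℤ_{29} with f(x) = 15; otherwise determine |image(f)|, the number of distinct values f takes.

Since 29 is prime, the nonzero elements of ℤ_{29} form a cyclic group of order 28.
As gcd(19, 28) = 1, raising to the 19th power is a bijection on this group: if s^19 ≡ t^19 then (st^{−1})^19 = 1, and the only element of order dividing gcd(19, 28) = 1 is 1, so s = t.
With f(0) = 0 this makes f injective on all of ℤ_{29}, hence bijective (finite equal-size domain and codomain). In particular f is injective.
Since f is injective, we find the preimage of 15. The inverse of x ↦ x^19 on (ℤ_{29})^× is x ↦ x^3, because 19·3 = 57 = 2·28 + 1 ≡ 1 (mod 28) and x^{28} = 1 for x ≠ 0 (Fermat). So f⁻¹(15) = 15^3 mod 29.
Repeated squaring mod 29: 15^1 ≡ 15, 15^2 ≡ 15² = 225 ≡ 22. Since 3 = 2 + 1, 15^3 ≡ 22·15: 22·15 = 330 ≡ 11. So 15^3 ≡ 11 (mod 29).
Hence f⁻¹(15) = 11.

11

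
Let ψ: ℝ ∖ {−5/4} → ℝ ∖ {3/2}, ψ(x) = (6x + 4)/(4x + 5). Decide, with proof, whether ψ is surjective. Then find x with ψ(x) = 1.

1/2

For any y ≠ 3/2, solving y(4x + 5) = 6x + 4 for x gives a well-defined x ≠ −5/4. So ψ is surjective.
Solving ψ(x) = 1: cross-multiplying gives 6x + 4 = 1(4x + 5), which rearranges to 2x = 1, so x = 1/2.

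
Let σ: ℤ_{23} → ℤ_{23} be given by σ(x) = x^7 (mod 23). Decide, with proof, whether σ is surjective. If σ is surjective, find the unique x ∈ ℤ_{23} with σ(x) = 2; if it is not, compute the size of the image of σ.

Since 23 is prime, the nonzero elements of ℤ_{23} form a cyclic group of order 22.
As gcd(7, 22) = 1, raising to the 7th power is a bijection on this group: if x_1^7 ≡ x_2^7 then (x_1x_2^{−1})^7 = 1, and the only element of order dividing gcd(7, 22) = 1 is 1, so x_1 = x_2.
With σ(0) = 0 this makes σ injective on all of ℤ_{23}, hence bijective (finite equal-size domain and codomain). In particular σ is surjective.
Since σ is surjective, we find the preimage of 2. The inverse of x ↦ x^7 on (ℤ_{23})^× is x ↦ x^19, because 7·19 = 133 = 6·22 + 1 ≡ 1 (mod 22) and x^{22} = 1 for x ≠ 0 (Fermat). So σ⁻¹(2) = 2^19 mod 23.
Repeated squaring mod 23: 2^1 ≡ 2, 2^2 ≡ 2² = 4, 2^4 ≡ 4² = 16, 2^8 ≡ 16² = 256 ≡ 3, 2^16 ≡ 3² = 9. Since 19 = 16 + 2 + 1, 2^19 ≡ 9·4·2: 9·4 = 36 ≡ 13, then 13·2 = 26 ≡ 3. So 2^19 ≡ 3 (mod 23).
Hence σ⁻¹(2) = 3.

3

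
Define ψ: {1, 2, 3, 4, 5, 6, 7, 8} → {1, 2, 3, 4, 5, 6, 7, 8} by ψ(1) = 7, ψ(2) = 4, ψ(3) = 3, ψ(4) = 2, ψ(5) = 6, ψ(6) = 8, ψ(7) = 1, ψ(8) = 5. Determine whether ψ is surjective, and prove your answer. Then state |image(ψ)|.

Every element of the codomain has a preimage: 1 = ψ(7), 2 = ψ(4), 3 = ψ(3), 4 = ψ(2), 5 = ψ(8), 6 = ψ(5), 7 = ψ(1), 8 = ψ(6).
So ψ is surjective.
The image of ψ is {1, 2, 3, 4, 5, 6, 7, 8}, which has 8 elements.

8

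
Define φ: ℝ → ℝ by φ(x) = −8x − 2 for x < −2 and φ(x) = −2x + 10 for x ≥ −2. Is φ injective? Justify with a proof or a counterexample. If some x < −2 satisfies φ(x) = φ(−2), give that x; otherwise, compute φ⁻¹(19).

-21/8

Both pieces are strictly decreasing (slopes −8 and −2), so each is injective on its own interval.
The left piece maps (−∞, −2) onto (14, ∞); the right piece maps [−2, ∞) onto (−∞, 14].
These images are disjoint, so no value is attained by both pieces. Hence φ is injective.
Because the two images are disjoint, no x < −2 has φ(x) = φ(−2), so we compute φ⁻¹(19): 19 lies in (14, ∞), so solve −8x − 2 = 19: x = (19 + 2)/(−8) = −21/8.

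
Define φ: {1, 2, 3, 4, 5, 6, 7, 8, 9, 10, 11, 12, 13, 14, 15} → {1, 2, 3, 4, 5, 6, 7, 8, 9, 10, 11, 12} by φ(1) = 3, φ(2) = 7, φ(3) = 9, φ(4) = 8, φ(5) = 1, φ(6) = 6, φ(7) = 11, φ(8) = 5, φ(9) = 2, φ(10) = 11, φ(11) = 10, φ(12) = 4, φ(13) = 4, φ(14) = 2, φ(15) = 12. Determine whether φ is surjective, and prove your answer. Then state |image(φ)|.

Every element of the codomain has a preimage: 1 = φ(5), 2 = φ(9), 3 = φ(1), 4 = φ(12), 5 = φ(8), 6 = φ(6), 7 = φ(2), 8 = φ(4), 9 = φ(3), 10 = φ(11), 11 = φ(7), 12 = φ(15).
Therefore φ is surjective.
The image of φ is {1, 2, 3, 4, 5, 6, 7, 8, 9, 10, 11, 12}, which has 12 elements.

12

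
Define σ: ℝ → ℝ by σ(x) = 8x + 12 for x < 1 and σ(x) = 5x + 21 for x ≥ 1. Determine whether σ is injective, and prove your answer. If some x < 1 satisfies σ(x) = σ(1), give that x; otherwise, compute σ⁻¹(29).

8/5

Both pieces are strictly increasing (slopes 8 and 5), so each is injective on its own interval.
The left piece maps (−∞, 1) onto (−∞, 20); the right piece maps [1, ∞) onto [26, ∞).
These images are disjoint, so no value is attained by both pieces. So σ is injective.
Because the two images are disjoint, no x < 1 has σ(x) = σ(1), so we compute σ⁻¹(29): 29 lies in [26, ∞), so solve 5x + 21 = 29: x = (29 − 21)/5 = 8/5.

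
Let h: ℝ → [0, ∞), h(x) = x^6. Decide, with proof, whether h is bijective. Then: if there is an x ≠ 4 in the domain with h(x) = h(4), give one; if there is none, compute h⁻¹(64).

h(4) = 4096 = (−4)^6 = h(−4) (since 6 is even), with 4 ≠ −4. So h is not injective, hence not bijective.
For the follow-up, such an x exists: taking x = −4 ∈ ℝ gives h(−4) = 4096 = h(4) with −4 ≠ 4.

-4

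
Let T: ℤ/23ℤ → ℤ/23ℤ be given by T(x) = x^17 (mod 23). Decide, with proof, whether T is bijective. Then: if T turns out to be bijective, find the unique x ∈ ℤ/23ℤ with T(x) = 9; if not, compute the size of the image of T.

12

Since 23 is prime, the nonzero elements of ℤ/23ℤ form a cyclic group of order 22.
As gcd(17, 22) = 1, raising to the 17th power is a bijection on this group: if u^17 ≡ v^17 then (uv^{−1})^17 = 1, and the only element of order dividing gcd(17, 22) = 1 is 1, so u = v.
With T(0) = 0 this makes T injective on all of ℤ/23ℤ, hence bijective (finite equal-size domain and codomain). In particular T is bijective.
Since T is bijective, we find the preimage of 9. The inverse of x ↦ x^17 on (ℤ/23ℤ)^× is x ↦ x^13, because 17·13 = 221 = 10·22 + 1 ≡ 1 (mod 22) and x^{22} = 1 for x ≠ 0 (Fermat). So T⁻¹(9) = 9^13 mod 23.
Repeated squaring mod 23: 9^1 ≡ 9, 9^2 ≡ 9² = 81 ≡ 12, 9^4 ≡ 12² = 144 ≡ 6, 9^8 ≡ 6² = 36 ≡ 13. Since 13 = 8 + 4 + 1, 9^13 ≡ 13·6·9: 13·6 = 78 ≡ 9, then 9·9 = 81 ≡ 12. So 9^13 ≡ 12 (mod 23).
Hence T⁻¹(9) = 12.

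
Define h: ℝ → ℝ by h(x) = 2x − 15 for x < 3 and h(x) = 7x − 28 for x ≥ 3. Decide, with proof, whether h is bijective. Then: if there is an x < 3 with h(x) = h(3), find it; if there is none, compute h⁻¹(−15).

0

Both pieces are strictly increasing (slopes 2 and 7), so each is injective on its own interval.
The left piece maps (−∞, 3) onto (−∞, −9); the right piece maps [3, ∞) onto [−7, ∞).
The images leave a gap (−9 has no preimage), so h is not surjective, hence not bijective.
Because the two images are disjoint, no x < 3 has h(x) = h(3), so we compute h⁻¹(−15): −15 lies in (−∞, −9), so solve 2x − 15 = −15: x = (−15 + 15)/2 = 0.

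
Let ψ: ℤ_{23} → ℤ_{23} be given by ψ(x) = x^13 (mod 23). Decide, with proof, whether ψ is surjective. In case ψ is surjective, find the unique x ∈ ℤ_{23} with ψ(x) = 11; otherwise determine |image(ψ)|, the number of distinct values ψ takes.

14

Since 23 is prime, the nonzero elements of ℤ_{23} form a cyclic group of order 22.
As gcd(13, 22) = 1, raising to the 13th power is a bijection on this group: if a^13 ≡ b^13 then (ab^{−1})^13 = 1, and the only element of order dividing gcd(13, 22) = 1 is 1, so a = b.
With ψ(0) = 0 this makes ψ injective on all of ℤ_{23}, hence bijective (finite equal-size domain and codomain). In particular ψ is surjective.
Since ψ is surjective, we find the preimage of 11. The inverse of x ↦ x^13 on (ℤ_{23})^× is x ↦ x^17, because 13·17 = 221 = 10·22 + 1 ≡ 1 (mod 22) and x^{22} = 1 for x ≠ 0 (Fermat). So ψ⁻¹(11) = 11^17 mod 23.
Repeated squaring mod 23: 11^1 ≡ 11, 11^2 ≡ 11² = 121 ≡ 6, 11^4 ≡ 6² = 36 ≡ 13, 11^8 ≡ 13² = 169 ≡ 8, 11^16 ≡ 8² = 64 ≡ 18. Since 17 = 16 + 1, 11^17 ≡ 18·11: 18·11 = 198 ≡ 14. So 11^17 ≡ 14 (mod 23).
Hence ψ⁻¹(11) = 14.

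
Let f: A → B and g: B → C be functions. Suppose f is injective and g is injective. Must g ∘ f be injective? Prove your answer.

injective

Suppose (g ∘ f)(x_1) = (g ∘ f)(x_2), i.e. g(f(x_1)) = g(f(x_2)).
Since g is injective, f(x_1) = f(x_2). Since f is injective, x_1 = x_2. Therefore g ∘ f is injective.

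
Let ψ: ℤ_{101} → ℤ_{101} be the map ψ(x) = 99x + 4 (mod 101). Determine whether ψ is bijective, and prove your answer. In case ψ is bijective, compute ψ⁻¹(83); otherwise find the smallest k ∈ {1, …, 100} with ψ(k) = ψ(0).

11

By definition, ψ is injective if ψ(u) = ψ(v) implies u = v.
Suppose ψ(u) = ψ(v) in ℤ_{101}. Then 99u + 4 ≡ 99v + 4 (mod 101), hence 99(u − v) ≡ 0 (mod 101).
Since gcd(99, 101) = 1, 99 is invertible modulo 101, hence u − v ≡ 0 (mod 101), i.e. u = v.
We now compute 99⁻¹ mod 101 explicitly. Euclid's algorithm: 101 = 1·99 + 2, 99 = 49·2 + 1; back-substituting gives 1 = 50·99 − 49·101, so 99⁻¹ ≡ 50 (mod 101).
Then y ↦ 50(y − 4) is a two-sided inverse to ψ, so every y ∈ ℤ_{101} has a preimage.
Therefore ψ is bijective.
Since ψ is bijective, we find ψ⁻¹(83): we need 99x ≡ 83 − 4 ≡ 79 (mod 101). Using 99⁻¹ = 50: x ≡ 50·79 = 3950 = 39·101 + 11, so x = 11.
Check: ψ(11) = 99·11 + 4 = 1093 = 10·101 + 83 ≡ 83 (mod 101).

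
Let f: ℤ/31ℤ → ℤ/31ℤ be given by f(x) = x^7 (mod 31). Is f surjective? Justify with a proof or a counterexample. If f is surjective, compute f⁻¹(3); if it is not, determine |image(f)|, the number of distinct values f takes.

24

Since 31 is prime, the nonzero elements of ℤ/31ℤ form a cyclic group of order 30.
As gcd(7, 30) = 1, raising to the 7th power is a bijection on this group: if u^7 ≡ v^7 then (uv^{−1})^7 = 1, and the only element of order dividing gcd(7, 30) = 1 is 1, so u = v.
With f(0) = 0 this makes f injective on all of ℤ/31ℤ, hence bijective (finite equal-size domain and codomain). In particular f is surjective.
Since f is surjective, we find the preimage of 3. The inverse of x ↦ x^7 on (ℤ/31ℤ)^× is x ↦ x^13, because 7·13 = 91 = 3·30 + 1 ≡ 1 (mod 30) and x^{30} = 1 for x ≠ 0 (Fermat). So f⁻¹(3) = 3^13 mod 31.
Repeated squaring mod 31: 3^1 ≡ 3, 3^2 ≡ 3² = 9, 3^4 ≡ 9² = 81 ≡ 19, 3^8 ≡ 19² = 361 ≡ 20. Since 13 = 8 + 4 + 1, 3^13 ≡ 20·19·3: 20·19 = 380 ≡ 8, then 8·3 = 24. So 3^13 ≡ 24 (mod 31).
Hence f⁻¹(3) = 24.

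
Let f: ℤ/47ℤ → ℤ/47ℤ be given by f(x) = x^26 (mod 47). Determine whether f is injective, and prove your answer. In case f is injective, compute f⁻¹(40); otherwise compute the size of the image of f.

24

f(23): Repeated squaring mod 47: 23^1 ≡ 23, 23^2 ≡ 23² = 529 ≡ 12, 23^4 ≡ 12² = 144 ≡ 3, 23^8 ≡ 3² = 9, 23^16 ≡ 9² = 81 ≡ 34. Since 26 = 16 + 8 + 2, 23^26 ≡ 34·9·12: 34·9 = 306 ≡ 24, then 24·12 = 288 ≡ 6. So 23^26 ≡ 6 (mod 47).
f(24): Repeated squaring mod 47: 24^1 ≡ 24, 24^2 ≡ 24² = 576 ≡ 12, 24^4 ≡ 12² = 144 ≡ 3, 24^8 ≡ 3² = 9, 24^16 ≡ 9² = 81 ≡ 34. Since 26 = 16 + 8 + 2, 24^26 ≡ 34·9·12: 34·9 = 306 ≡ 24, then 24·12 = 288 ≡ 6. So 24^26 ≡ 6 (mod 47).
So f(23) = f(24) = 6 while 23 ≠ 24, thus f is not injective.
Since f is not injective, we determine |image(f)|. Computing x^26 mod 47 for each x (by repeated squaring, reducing mod 47 at every step), the values f(0), f(1), …, f(46) are: 0, 1, 8, 27, 17, 16, 28, 14, 42, 24, 34, 32, 36, 12, 18, 9, 7, 25, 4, 3, 37, 2, 21, 6, 6, 21, 2, 37, 3, 4, 25, 7, 9, 18, 12, 36, 32, 34, 24, 42, 14, 28, 16, 17, 27, 8, 1.
The distinct values are {0, 1, 2, 3, 4, 6, 7, 8, 9, 12, 14, 16, 17, 18, 21, 24, 25, 27, 28, 32, 34, 36, 37, 42}; there are 24 of them.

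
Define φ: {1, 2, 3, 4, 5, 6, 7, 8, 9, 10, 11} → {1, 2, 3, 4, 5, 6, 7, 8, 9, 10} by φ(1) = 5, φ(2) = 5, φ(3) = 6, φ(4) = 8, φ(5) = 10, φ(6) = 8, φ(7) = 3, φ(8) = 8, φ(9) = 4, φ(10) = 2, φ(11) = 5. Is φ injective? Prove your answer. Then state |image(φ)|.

7

φ(1) = 5 = φ(2) with 1 ≠ 2, so φ is not injective.
The image of φ is {2, 3, 4, 5, 6, 8, 10}, which has 7 elements.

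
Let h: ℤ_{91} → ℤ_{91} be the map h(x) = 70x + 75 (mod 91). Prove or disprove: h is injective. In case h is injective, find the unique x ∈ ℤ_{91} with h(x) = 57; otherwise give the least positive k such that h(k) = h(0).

13

We have gcd(70, 91) = 7 > 1. Taking u = 0 and v = 13: h(0) = 75 and h(13) = 70·13 + 75 = 985 ≡ 75 (mod 91).
So h(0) = h(13) while 0 ≠ 13, hence h is not injective.
Since h is not injective, we find the least positive k with h(k) = h(0): this means 70k ≡ 0 (mod 91), i.e. 91 ∣ 70k. Since gcd(70, 91) = 7, dividing through by 7 this holds exactly when 13 ∣ 10k, and as gcd(10, 13) = 1, exactly when 13 ∣ k.
The smallest positive such k is 13.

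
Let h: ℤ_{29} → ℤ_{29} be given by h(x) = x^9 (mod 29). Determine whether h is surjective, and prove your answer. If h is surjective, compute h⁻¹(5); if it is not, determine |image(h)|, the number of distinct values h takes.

13

Since 29 is prime, the nonzero elements of ℤ_{29} form a cyclic group of order 28.
As gcd(9, 28) = 1, raising to the 9th power is a bijection on this group: if a^9 ≡ b^9 then (ab^{−1})^9 = 1, and the only element of order dividing gcd(9, 28) = 1 is 1, so a = b.
With h(0) = 0 this makes h injective on all of ℤ_{29}, hence bijective (finite equal-size domain and codomain). In particular h is surjective.
Since h is surjective, we find the preimage of 5. The inverse of x ↦ x^9 on (ℤ_{29})^× is x ↦ x^25, because 9·25 = 225 = 8·28 + 1 ≡ 1 (mod 28) and x^{28} = 1 for x ≠ 0 (Fermat). So h⁻¹(5) = 5^25 mod 29.
Repeated squaring mod 29: 5^1 ≡ 5, 5^2 ≡ 5² = 25, 5^4 ≡ 25² = 625 ≡ 16, 5^8 ≡ 16² = 256 ≡ 24, 5^16 ≡ 24² = 576 ≡ 25. Since 25 = 16 + 8 + 1, 5^25 ≡ 25·24·5: 25·24 = 600 ≡ 20, then 20·5 = 100 ≡ 13. So 5^25 ≡ 13 (mod 29).
Hence h⁻¹(5) = 13.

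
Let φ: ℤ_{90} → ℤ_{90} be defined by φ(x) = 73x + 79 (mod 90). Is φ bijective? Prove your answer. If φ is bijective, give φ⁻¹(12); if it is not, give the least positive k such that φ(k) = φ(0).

41

Recall: φ is injective if φ(s) = φ(t) implies s = t.
Suppose φ(s) = φ(t) in ℤ_{90}. Then 73s + 79 ≡ 73t + 79 (mod 90), therefore 73(s − t) ≡ 0 (mod 90).
Since gcd(73, 90) = 1, 73 is invertible modulo 90, hence s − t ≡ 0 (mod 90), i.e. s = t.
We now compute 73⁻¹ mod 90 explicitly. Euclid's algorithm: 90 = 1·73 + 17, 73 = 4·17 + 5, 17 = 3·5 + 2, 5 = 2·2 + 1; back-substituting gives 1 = 37·73 − 30·90, so 73⁻¹ ≡ 37 (mod 90).
For any y ∈ ℤ_{90}, x = 37(y − 79) mod 90 satisfies φ(x) = 73·37(y − 79) + 79 ≡ y (since 73·37 ≡ 1 mod 90). So every y has a preimage.
So φ is bijective.
Since φ is bijective, we find φ⁻¹(12): we need 73x ≡ 12 − 79 ≡ 23 (mod 90). Using 73⁻¹ = 37: x ≡ 37·23 = 851 = 9·90 + 41, so x = 41.
Check: φ(41) = 73·41 + 79 = 3072 = 34·90 + 12 ≡ 12 (mod 90).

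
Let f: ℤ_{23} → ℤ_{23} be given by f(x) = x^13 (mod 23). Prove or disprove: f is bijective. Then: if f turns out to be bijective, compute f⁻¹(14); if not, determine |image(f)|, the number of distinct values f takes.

20

Since 23 is prime, the nonzero elements of ℤ_{23} form a cyclic group of order 22.
As gcd(13, 22) = 1, raising to the 13th power is a bijection on this group: if s^13 ≡ t^13 then (st^{−1})^13 = 1, and the only element of order dividing gcd(13, 22) = 1 is 1, so s = t.
With f(0) = 0 this makes f injective on all of ℤ_{23}, hence bijective (finite equal-size domain and codomain). In particular f is bijective.
Since f is bijective, we find the preimage of 14. The inverse of x ↦ x^13 on (ℤ_{23})^× is x ↦ x^17, because 13·17 = 221 = 10·22 + 1 ≡ 1 (mod 22) and x^{22} = 1 for x ≠ 0 (Fermat). So f⁻¹(14) = 14^17 mod 23.
Repeated squaring mod 23: 14^1 ≡ 14, 14^2 ≡ 14² = 196 ≡ 12, 14^4 ≡ 12² = 144 ≡ 6, 14^8 ≡ 6² = 36 ≡ 13, 14^16 ≡ 13² = 169 ≡ 8. Since 17 = 16 + 1, 14^17 ≡ 8·14: 8·14 = 112 ≡ 20. So 14^17 ≡ 20 (mod 23).
Hence f⁻¹(14) = 20.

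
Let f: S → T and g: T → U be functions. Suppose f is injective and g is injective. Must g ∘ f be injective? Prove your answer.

Suppose (g ∘ f)(a) = (g ∘ f)(b), i.e. g(f(a)) = g(f(b)).
Since g is injective, f(a) = f(b). Since f is injective, a = b. Hence g ∘ f is injective.

injective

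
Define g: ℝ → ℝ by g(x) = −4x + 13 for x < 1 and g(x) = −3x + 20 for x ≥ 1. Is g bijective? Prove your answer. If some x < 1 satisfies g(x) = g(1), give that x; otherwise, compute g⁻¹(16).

Both pieces are strictly decreasing (slopes −4 and −3), so each is injective on its own interval.
The left piece maps (−∞, 1) onto (9, ∞); the right piece maps [1, ∞) onto (−∞, 17].
These images overlap. In particular g(1) = 17 (right piece), and solving −4x + 13 = 17 on the left piece gives x = −1 < 1.
So g(−1) = g(1) with −1 ≠ 1, and g is not injective, hence not bijective. This x = −1 is the requested value below 1.

-1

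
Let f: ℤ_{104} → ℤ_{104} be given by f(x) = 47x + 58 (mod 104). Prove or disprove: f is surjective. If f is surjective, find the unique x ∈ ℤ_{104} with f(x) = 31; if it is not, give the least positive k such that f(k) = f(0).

Since gcd(47, 104) = 1, 47 is invertible modulo 104. Euclid's algorithm: 104 = 2·47 + 10, 47 = 4·10 + 7, 10 = 1·7 + 3, 7 = 2·3 + 1; back-substituting gives 1 = 31·47 − 14·104, so 47⁻¹ ≡ 31 (mod 104).
For any y ∈ ℤ_{104}, x = 31(y − 58) mod 104 satisfies f(x) = 47·31(y − 58) + 58 ≡ y (since 47·31 ≡ 1 mod 104). So every y has a preimage.
Therefore f is surjective.
Since f is surjective, we find f⁻¹(31): we need 47x ≡ 31 − 58 ≡ 77 (mod 104). Using 47⁻¹ = 31: x ≡ 31·77 = 2387 = 22·104 + 99, so x = 99.
Check: f(99) = 47·99 + 58 = 4711 = 45·104 + 31 ≡ 31 (mod 104).

99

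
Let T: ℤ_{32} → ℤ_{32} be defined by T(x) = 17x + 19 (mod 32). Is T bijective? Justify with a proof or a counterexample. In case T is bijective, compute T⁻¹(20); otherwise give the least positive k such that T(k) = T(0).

If T(a) = T(b), then 17a ≡ 17b (mod 32). Because gcd(17, 32) = 1, we may cancel 17 to get a ≡ b (mod 32).
We now compute 17⁻¹ mod 32 explicitly. Euclid's algorithm: 32 = 1·17 + 15, 17 = 1·15 + 2, 15 = 7·2 + 1; back-substituting gives 1 = 17·17 − 9·32, so 17⁻¹ ≡ 17 (mod 32).
Then y ↦ 17(y − 19) is a two-sided inverse to T, so every y ∈ ℤ_{32} has a preimage.
So T is bijective.
Since T is bijective, we find T⁻¹(20): we need 17x ≡ 20 − 19 ≡ 1 (mod 32). Using 17⁻¹ = 17: x ≡ 17·1 = 17, so x = 17.
Check: T(17) = 17·17 + 19 = 308 = 9·32 + 20 ≡ 20 (mod 32).

17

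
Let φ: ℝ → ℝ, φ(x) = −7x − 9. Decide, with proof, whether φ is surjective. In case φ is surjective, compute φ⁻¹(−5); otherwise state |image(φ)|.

-4/7

For any y ∈ ℝ, x = (y + 9)/(−7) satisfies φ(x) = y.
Therefore φ is surjective.
Since φ is surjective, we compute φ⁻¹(−5) = (−5 + 9)/(−7) = −4/7.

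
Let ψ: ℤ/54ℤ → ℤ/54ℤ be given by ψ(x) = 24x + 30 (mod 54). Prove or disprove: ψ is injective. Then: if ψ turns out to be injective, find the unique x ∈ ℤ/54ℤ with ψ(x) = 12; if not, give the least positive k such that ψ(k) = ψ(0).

9

We have gcd(24, 54) = 6 > 1. Taking x_1 = 0 and x_2 = 9: ψ(0) = 30 and ψ(9) = 24·9 + 30 = 246 ≡ 30 (mod 54).
So ψ(0) = ψ(9) while 0 ≠ 9, hence ψ is not injective.
Since ψ is not injective, we find the least positive k with ψ(k) = ψ(0): this means 24k ≡ 0 (mod 54), i.e. 54 ∣ 24k. Since gcd(24, 54) = 6, dividing through by 6 this holds exactly when 9 ∣ 4k, and as gcd(4, 9) = 1, exactly when 9 ∣ k.
The smallest positive such k is 9.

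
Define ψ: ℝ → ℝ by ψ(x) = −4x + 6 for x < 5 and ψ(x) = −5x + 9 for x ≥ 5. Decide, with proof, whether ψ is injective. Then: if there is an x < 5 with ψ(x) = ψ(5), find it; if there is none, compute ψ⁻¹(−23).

Both pieces are strictly decreasing (slopes −4 and −5), so each is injective on its own interval.
The left piece maps (−∞, 5) onto (−14, ∞); the right piece maps [5, ∞) onto (−∞, −16].
These images are disjoint, so no value is attained by both pieces. Thus ψ is injective.
Because the two images are disjoint, no x < 5 has ψ(x) = ψ(5), so we compute ψ⁻¹(−23): −23 lies in (−∞, −16], so solve −5x + 9 = −23: x = (−23 − 9)/(−5) = 32/5.

32/5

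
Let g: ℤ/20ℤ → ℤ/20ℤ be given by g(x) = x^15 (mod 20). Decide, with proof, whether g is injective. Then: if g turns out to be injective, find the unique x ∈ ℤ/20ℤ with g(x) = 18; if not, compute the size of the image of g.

g(0) = 0^15 = 0.
g(10): Repeated squaring mod 20: 10^1 ≡ 10, 10^2 ≡ 10² = 100 ≡ 0, 10^4 ≡ 0² = 0, 10^8 ≡ 0² = 0. Since 15 = 8 + 4 + 2 + 1, 10^15 ≡ 0·0·0·10: 0·0 = 0, then 0·0 = 0, then 0·10 = 0. So 10^15 ≡ 0 (mod 20).
So g(0) = g(10) = 0 while 0 ≠ 10, thus g is not injective.
Since g is not injective, we determine |image(g)|. Computing x^15 mod 20 for each x (by repeated squaring, reducing mod 20 at every step), the values g(0), g(1), …, g(19) are: 0, 1, 8, 7, 4, 5, 16, 3, 12, 9, 0, 11, 8, 17, 4, 15, 16, 13, 12, 19.
The distinct values are {0, 1, 3, 4, 5, 7, 8, 9, 11, 12, 13, 15, 16, 17, 19}; there are 15 of them.

15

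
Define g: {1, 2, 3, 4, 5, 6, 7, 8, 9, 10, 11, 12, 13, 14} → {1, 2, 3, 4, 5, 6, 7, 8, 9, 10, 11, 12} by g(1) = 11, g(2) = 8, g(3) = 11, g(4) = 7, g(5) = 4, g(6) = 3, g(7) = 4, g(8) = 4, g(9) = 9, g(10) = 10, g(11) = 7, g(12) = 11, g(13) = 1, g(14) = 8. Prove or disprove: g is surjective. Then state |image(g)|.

No element maps to 2, so g is not surjective.
The image of g is {1, 3, 4, 7, 8, 9, 10, 11}, which has 8 elements.

8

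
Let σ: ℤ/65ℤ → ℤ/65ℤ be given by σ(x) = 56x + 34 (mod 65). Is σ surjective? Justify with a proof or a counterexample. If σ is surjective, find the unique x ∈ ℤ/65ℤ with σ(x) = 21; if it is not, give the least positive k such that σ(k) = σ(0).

52

Since gcd(56, 65) = 1, 56 is invertible modulo 65. Euclid's algorithm: 65 = 1·56 + 9, 56 = 6·9 + 2, 9 = 4·2 + 1; back-substituting gives 1 = 36·56 − 31·65, so 56⁻¹ ≡ 36 (mod 65).
Then y ↦ 36(y − 34) is a two-sided inverse to σ, so every y ∈ ℤ/65ℤ has a preimage.
Hence σ is surjective.
Since σ is surjective, we compute σ⁻¹(21): solve 56x + 34 ≡ 21 (mod 65), i.e. 56x ≡ 52 (mod 65).
Multiplying by 56⁻¹ = 36 gives x ≡ 36·52 = 1872 = 28·65 + 52 ≡ 52 (mod 65).
Check: σ(52) = 56·52 + 34 = 2946 = 45·65 + 21 ≡ 21 (mod 65).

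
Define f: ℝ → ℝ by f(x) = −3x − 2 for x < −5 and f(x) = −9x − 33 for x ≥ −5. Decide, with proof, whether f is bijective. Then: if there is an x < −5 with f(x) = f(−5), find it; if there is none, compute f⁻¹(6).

-13/3

Both pieces are strictly decreasing (slopes −3 and −9), so each is injective on its own interval.
The left piece maps (−∞, −5) onto (13, ∞); the right piece maps [−5, ∞) onto (−∞, 12].
The images leave a gap (13 has no preimage), so f is not surjective, hence not bijective.
Because the two images are disjoint, no x < −5 has f(x) = f(−5), so we compute f⁻¹(6): 6 lies in (−∞, 12], so solve −9x − 33 = 6: x = (6 + 33)/(−9) = −13/3.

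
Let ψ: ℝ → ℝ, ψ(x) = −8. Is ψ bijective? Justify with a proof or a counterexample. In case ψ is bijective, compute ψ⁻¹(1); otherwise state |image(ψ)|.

1

ψ(0) = −8 = ψ(1) with 0 ≠ 1, so ψ is not injective, hence not bijective.
Since ψ is not bijective, we state |image(ψ)|: the image of ψ is {−8}, which has 1 element.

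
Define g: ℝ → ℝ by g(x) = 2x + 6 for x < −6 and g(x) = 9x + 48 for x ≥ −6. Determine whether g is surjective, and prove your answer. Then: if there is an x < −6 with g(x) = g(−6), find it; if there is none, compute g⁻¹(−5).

Both pieces are strictly increasing (slopes 2 and 9), so each is injective on its own interval.
The left piece maps (−∞, −6) onto (−∞, −6); the right piece maps [−6, ∞) onto [−6, ∞).
These images together cover ℝ, so g is surjective.
Because the two images are disjoint, no x < −6 has g(x) = g(−6), so we compute g⁻¹(−5): −5 lies in [−6, ∞), so solve 9x + 48 = −5: x = (−5 − 48)/9 = −53/9.

-53/9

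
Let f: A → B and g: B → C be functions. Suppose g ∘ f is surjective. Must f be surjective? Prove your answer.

not surjective

No. Take A = {0, 1, 2}, B = {0, 1, 2, 3}, C = {0}, f(a) = 0 for every a ∈ A, and g(b) = 0 for every b ∈ B.
Then g ∘ f is surjective onto {0}, but 3 ∈ B has no preimage under f, so f is not surjective.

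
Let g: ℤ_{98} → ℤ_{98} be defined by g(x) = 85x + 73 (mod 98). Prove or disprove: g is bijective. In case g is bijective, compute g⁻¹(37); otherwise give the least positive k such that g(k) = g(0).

48

Recall: injectivity means: for all u, v in the domain, g(u) = g(v) implies u = v.
Suppose g(u) = g(v) in ℤ_{98}. Then 85u + 73 ≡ 85v + 73 (mod 98), therefore 85(u − v) ≡ 0 (mod 98).
Since gcd(85, 98) = 1, 85 is invertible modulo 98, therefore u − v ≡ 0 (mod 98), i.e. u = v.
We now compute 85⁻¹ mod 98 explicitly. Euclid's algorithm: 98 = 1·85 + 13, 85 = 6·13 + 7, 13 = 1·7 + 6, 7 = 1·6 + 1; back-substituting gives 1 = 15·85 − 13·98, so 85⁻¹ ≡ 15 (mod 98).
Then y ↦ 15(y − 73) is a two-sided inverse to g, so every y ∈ ℤ_{98} has a preimage.
So g is bijective.
Since g is bijective, we compute g⁻¹(37): solve 85x + 73 ≡ 37 (mod 98), i.e. 85x ≡ 62 (mod 98).
Multiplying by 85⁻¹ = 15 gives x ≡ 15·62 = 930 = 9·98 + 48 ≡ 48 (mod 98).
Check: g(48) = 85·48 + 73 = 4153 = 42·98 + 37 ≡ 37 (mod 98).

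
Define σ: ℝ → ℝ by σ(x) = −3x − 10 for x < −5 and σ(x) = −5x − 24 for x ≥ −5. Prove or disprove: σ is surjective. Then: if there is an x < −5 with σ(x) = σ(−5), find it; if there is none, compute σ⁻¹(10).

-20/3

Both pieces are strictly decreasing (slopes −3 and −5), so each is injective on its own interval.
The left piece maps (−∞, −5) onto (5, ∞); the right piece maps [−5, ∞) onto (−∞, 1].
The union (5, ∞) ∪ (−∞, 1] omits the interval between 5 and 1; in particular 5 has no preimage. So σ is not surjective.
Because the two images are disjoint, no x < −5 has σ(x) = σ(−5), so we compute σ⁻¹(10): 10 lies in (5, ∞), so solve −3x − 10 = 10: x = (10 + 10)/(−3) = −20/3.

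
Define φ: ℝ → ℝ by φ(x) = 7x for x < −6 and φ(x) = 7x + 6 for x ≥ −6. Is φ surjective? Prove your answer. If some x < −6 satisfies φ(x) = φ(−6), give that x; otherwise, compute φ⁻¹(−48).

-48/7

Both pieces are strictly increasing (slopes 7 and 7), so each is injective on its own interval.
The left piece maps (−∞, −6) onto (−∞, −42); the right piece maps [−6, ∞) onto [−36, ∞).
The union (−∞, −42) ∪ [−36, ∞) omits the interval between −42 and −36; in particular −42 has no preimage. So φ is not surjective.
Because the two images are disjoint, no x < −6 has φ(x) = φ(−6), so we compute φ⁻¹(−48): −48 lies in (−∞, −42), so solve 7x = −48: x = (−48 − 0)/7 = −48/7.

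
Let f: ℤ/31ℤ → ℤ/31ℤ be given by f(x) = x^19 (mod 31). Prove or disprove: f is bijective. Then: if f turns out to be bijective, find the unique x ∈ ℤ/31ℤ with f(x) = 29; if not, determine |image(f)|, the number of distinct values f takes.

15

Since 31 is prime, the nonzero elements of ℤ/31ℤ form a cyclic group of order 30.
As gcd(19, 30) = 1, raising to the 19th power is a bijection on this group: if s^19 ≡ t^19 then (st^{−1})^19 = 1, and the only element of order dividing gcd(19, 30) = 1 is 1, so s = t.
With f(0) = 0 this makes f injective on all of ℤ/31ℤ, hence bijective (finite equal-size domain and codomain). In particular f is bijective.
Since f is bijective, we find the preimage of 29. The inverse of x ↦ x^19 on (ℤ/31ℤ)^× is x ↦ x^19, because 19·19 = 361 = 12·30 + 1 ≡ 1 (mod 30) and x^{30} = 1 for x ≠ 0 (Fermat). So f⁻¹(29) = 29^19 mod 31.
Repeated squaring mod 31: 29^1 ≡ 29, 29^2 ≡ 29² = 841 ≡ 4, 29^4 ≡ 4² = 16, 29^8 ≡ 16² = 256 ≡ 8, 29^16 ≡ 8² = 64 ≡ 2. Since 19 = 16 + 2 + 1, 29^19 ≡ 2·4·29: 2·4 = 8, then 8·29 = 232 ≡ 15. So 29^19 ≡ 15 (mod 31).
Hence f⁻¹(29) = 15.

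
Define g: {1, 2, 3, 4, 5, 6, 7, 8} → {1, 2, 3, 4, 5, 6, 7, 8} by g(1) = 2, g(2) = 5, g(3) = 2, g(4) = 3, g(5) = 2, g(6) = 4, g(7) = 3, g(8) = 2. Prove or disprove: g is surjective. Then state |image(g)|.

4

No element maps to 1, so g is not surjective.
The image of g is {2, 3, 4, 5}, which has 4 elements.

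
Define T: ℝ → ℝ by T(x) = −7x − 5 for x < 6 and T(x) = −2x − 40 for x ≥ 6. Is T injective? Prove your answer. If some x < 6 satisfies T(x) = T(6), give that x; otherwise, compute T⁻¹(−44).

39/7

Both pieces are strictly decreasing (slopes −7 and −2), so each is injective on its own interval.
The left piece maps (−∞, 6) onto (−47, ∞); the right piece maps [6, ∞) onto (−∞, −52].
These images are disjoint, so no value is attained by both pieces. Thus T is injective.
Because the two images are disjoint, no x < 6 has T(x) = T(6), so we compute T⁻¹(−44): −44 lies in (−47, ∞), so solve −7x − 5 = −44: x = (−44 + 5)/(−7) = 39/7.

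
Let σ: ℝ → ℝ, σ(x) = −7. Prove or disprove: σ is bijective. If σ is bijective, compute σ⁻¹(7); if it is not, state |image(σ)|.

Recall that σ is injective when σ(x_1) = σ(x_2) forces x_1 = x_2.
σ(0) = −7 = σ(1) with 0 ≠ 1, so σ is not injective, hence not bijective.
Since σ is not bijective, we state |image(σ)|: the image of σ is {−7}, which has 1 element.

1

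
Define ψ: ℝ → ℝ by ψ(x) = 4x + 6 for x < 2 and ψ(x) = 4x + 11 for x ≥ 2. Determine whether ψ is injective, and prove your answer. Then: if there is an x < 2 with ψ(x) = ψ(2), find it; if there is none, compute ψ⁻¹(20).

9/4

Both pieces are strictly increasing (slopes 4 and 4), so each is injective on its own interval.
The left piece maps (−∞, 2) onto (−∞, 14); the right piece maps [2, ∞) onto [19, ∞).
These images are disjoint, so no value is attained by both pieces. Thus ψ is injective.
Because the two images are disjoint, no x < 2 has ψ(x) = ψ(2), so we compute ψ⁻¹(20): 20 lies in [19, ∞), so solve 4x + 11 = 20: x = (20 − 11)/4 = 9/4.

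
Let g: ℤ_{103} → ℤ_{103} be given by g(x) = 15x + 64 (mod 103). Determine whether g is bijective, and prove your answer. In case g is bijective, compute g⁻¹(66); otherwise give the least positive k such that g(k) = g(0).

If g(a) = g(b), then 15a ≡ 15b (mod 103). Because gcd(15, 103) = 1, we may cancel 15 to get a ≡ b (mod 103).
We now compute 15⁻¹ mod 103 explicitly. Euclid's algorithm: 103 = 6·15 + 13, 15 = 1·13 + 2, 13 = 6·2 + 1; back-substituting gives 1 = 55·15 − 8·103, so 15⁻¹ ≡ 55 (mod 103).
Then y ↦ 55(y − 64) is a two-sided inverse to g, so every y ∈ ℤ_{103} has a preimage.
Hence g is bijective.
Since g is bijective, we find g⁻¹(66): we need 15x ≡ 66 − 64 ≡ 2 (mod 103). Using 15⁻¹ = 55: x ≡ 55·2 = 110 = 1·103 + 7, so x = 7.
Check: g(7) = 15·7 + 64 = 169 = 1·103 + 66 ≡ 66 (mod 103).

7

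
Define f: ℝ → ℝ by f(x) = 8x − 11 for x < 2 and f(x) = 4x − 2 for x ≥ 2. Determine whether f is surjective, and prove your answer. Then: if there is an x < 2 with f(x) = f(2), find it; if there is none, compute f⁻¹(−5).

3/4

Both pieces are strictly increasing (slopes 8 and 4), so each is injective on its own interval.
The left piece maps (−∞, 2) onto (−∞, 5); the right piece maps [2, ∞) onto [6, ∞).
The union (−∞, 5) ∪ [6, ∞) omits the interval between 5 and 6; in particular 5 has no preimage. So f is not surjective.
Because the two images are disjoint, no x < 2 has f(x) = f(2), so we compute f⁻¹(−5): −5 lies in (−∞, 5), so solve 8x − 11 = −5: x = (−5 + 11)/8 = 3/4.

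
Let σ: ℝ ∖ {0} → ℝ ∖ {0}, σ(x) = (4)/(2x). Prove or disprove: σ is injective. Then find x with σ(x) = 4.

Suppose σ(a) = σ(b). Cross-multiplying: (4)(2b) = (4)(2a).
Expanding both sides and cancelling the symmetric terms leaves −8·(a − b) = 0. Since −8 ≠ 0, a = b. Thus σ is injective.
Solving σ(x) = 4: cross-multiplying gives 4 = 4(2x), which rearranges to −8x = −4, so x = 1/2.

1/2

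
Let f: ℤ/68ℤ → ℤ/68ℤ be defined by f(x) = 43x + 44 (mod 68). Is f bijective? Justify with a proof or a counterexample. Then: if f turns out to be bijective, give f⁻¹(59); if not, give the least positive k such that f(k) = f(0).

Suppose f(s) = f(t) in ℤ/68ℤ. Then 43s + 44 ≡ 43t + 44 (mod 68), hence 43(s − t) ≡ 0 (mod 68).
Since gcd(43, 68) = 1, 43 is invertible modulo 68, therefore s − t ≡ 0 (mod 68), i.e. s = t.
We now compute 43⁻¹ mod 68 explicitly. Euclid's algorithm: 68 = 1·43 + 25, 43 = 1·25 + 18, 25 = 1·18 + 7, 18 = 2·7 + 4, 7 = 1·4 + 3, 4 = 1·3 + 1; back-substituting gives 1 = 19·43 − 12·68, so 43⁻¹ ≡ 19 (mod 68).
For any y ∈ ℤ/68ℤ, x = 19(y − 44) mod 68 satisfies f(x) = 43·19(y − 44) + 44 ≡ y (since 43·19 ≡ 1 mod 68). So every y has a preimage.
So f is bijective.
Since f is bijective, we compute f⁻¹(59): solve 43x + 44 ≡ 59 (mod 68), i.e. 43x ≡ 15 (mod 68).
Multiplying by 43⁻¹ = 19 gives x ≡ 19·15 = 285 = 4·68 + 13 ≡ 13 (mod 68).
Check: f(13) = 43·13 + 44 = 603 = 8·68 + 59 ≡ 59 (mod 68).

13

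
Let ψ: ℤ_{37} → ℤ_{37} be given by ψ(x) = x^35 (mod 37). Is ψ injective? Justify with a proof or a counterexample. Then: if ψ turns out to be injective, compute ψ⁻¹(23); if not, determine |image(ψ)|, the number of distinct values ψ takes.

29

Since 37 is prime, the nonzero elements of ℤ_{37} form a cyclic group of order 36.
As gcd(35, 36) = 1, raising to the 35th power is a bijection on this group: if u^35 ≡ v^35 then (uv^{−1})^35 = 1, and the only element of order dividing gcd(35, 36) = 1 is 1, so u = v.
With ψ(0) = 0 this makes ψ injective on all of ℤ_{37}, hence bijective (finite equal-size domain and codomain). In particular ψ is injective.
Since ψ is injective, we find the preimage of 23. The inverse of x ↦ x^35 on (ℤ_{37})^× is x ↦ x^35, because 35·35 = 1225 = 34·36 + 1 ≡ 1 (mod 36) and x^{36} = 1 for x ≠ 0 (Fermat). So ψ⁻¹(23) = 23^35 mod 37.
Repeated squaring mod 37: 23^1 ≡ 23, 23^2 ≡ 23² = 529 ≡ 11, 23^4 ≡ 11² = 121 ≡ 10, 23^8 ≡ 10² = 100 ≡ 26, 23^16 ≡ 26² = 676 ≡ 10, 23^32 ≡ 10² = 100 ≡ 26. Since 35 = 32 + 2 + 1, 23^35 ≡ 26·11·23: 26·11 = 286 ≡ 27, then 27·23 = 621 ≡ 29. So 23^35 ≡ 29 (mod 37).
Hence ψ⁻¹(23) = 29.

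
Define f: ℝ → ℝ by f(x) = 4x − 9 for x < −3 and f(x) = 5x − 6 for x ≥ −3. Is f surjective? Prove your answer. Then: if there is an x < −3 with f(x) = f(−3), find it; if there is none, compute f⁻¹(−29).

Both pieces are strictly increasing (slopes 4 and 5), so each is injective on its own interval.
The left piece maps (−∞, −3) onto (−∞, −21); the right piece maps [−3, ∞) onto [−21, ∞).
These images together cover ℝ, so f is surjective.
Because the two images are disjoint, no x < −3 has f(x) = f(−3), so we compute f⁻¹(−29): −29 lies in (−∞, −21), so solve 4x − 9 = −29: x = (−29 + 9)/4 = −5.

-5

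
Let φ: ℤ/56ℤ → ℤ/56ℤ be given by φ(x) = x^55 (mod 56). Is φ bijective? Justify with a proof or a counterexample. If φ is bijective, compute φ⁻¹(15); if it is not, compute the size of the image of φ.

35

φ(0) = 0^55 = 0.
φ(14): Repeated squaring mod 56: 14^1 ≡ 14, 14^2 ≡ 14² = 196 ≡ 28, 14^4 ≡ 28² = 784 ≡ 0, 14^8 ≡ 0² = 0, 14^16 ≡ 0² = 0, 14^32 ≡ 0² = 0. Since 55 = 32 + 16 + 4 + 2 + 1, 14^55 ≡ 0·0·0·28·14: 0·0 = 0, then 0·0 = 0, then 0·28 = 0, then 0·14 = 0. So 14^55 ≡ 0 (mod 56).
So φ(0) = φ(14) = 0 while 0 ≠ 14, thus φ is not injective, hence not bijective.
Since φ is not bijective, we determine |image(φ)|. Computing x^55 mod 56 for each x (by repeated squaring, reducing mod 56 at every step), the values φ(0), φ(1), …, φ(55) are: 0, 1, 16, 3, 32, 5, 48, 7, 8, 9, 24, 11, 40, 13, 0, 15, 16, 17, 32, 19, 48, 21, 8, 23, 24, 25, 40, 27, 0, 29, 16, 31, 32, 33, 48, 35, 8, 37, 24, 39, 40, 41, 0, 43, 16, 45, 32, 47, 48, 49, 8, 51, 24, 53, 40, 55.
The distinct values are {0, 1, 3, 5, 7, 8, 9, 11, 13, 15, 16, 17, 19, 21, 23, 24, 25, 27, 29, 31, 32, 33, 35, 37, 39, 40, 41, 43, 45, 47, 48, 49, 51, 53, 55}; there are 35 of them.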